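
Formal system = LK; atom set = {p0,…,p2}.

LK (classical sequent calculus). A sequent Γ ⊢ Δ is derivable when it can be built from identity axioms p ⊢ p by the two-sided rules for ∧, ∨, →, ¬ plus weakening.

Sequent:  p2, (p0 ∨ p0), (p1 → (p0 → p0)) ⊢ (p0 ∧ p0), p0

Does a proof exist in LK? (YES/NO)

Derivation trace:
[→L] p2, (p0 ∨ p0), (p1 → (p0 → p0)) ⊢ (p0 ∧ p0), p0
  [WR] (p0 ∨ p0) ⊢ p0, p1
    [∨L] (p0 ∨ p0) ⊢ p0
      [Ax] p0 ⊢ p0
      [Ax] p0 ⊢ p0
  [→L] p2, (p0 ∨ p0), (p0 → p0) ⊢ (p0 ∧ p0)
    [WL] (p0 ∨ p0), p2 ⊢ p0
      [∨L] (p0 ∨ p0) ⊢ p0
        [Ax] p0 ⊢ p0
        [Ax] p0 ⊢ p0
    [∧R] p0 ⊢ (p0 ∧ p0)
      [Ax] p0 ⊢ p0
      [Ax] p0 ⊢ p0

Result: YES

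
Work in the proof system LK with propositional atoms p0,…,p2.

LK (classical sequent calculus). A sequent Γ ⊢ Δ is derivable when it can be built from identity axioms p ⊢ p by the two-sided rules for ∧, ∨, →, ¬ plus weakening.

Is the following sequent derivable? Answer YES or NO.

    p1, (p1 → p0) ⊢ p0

Proof tree:
[→L] p1, (p1 → p0) ⊢ p0
  [WL] p1, p1 ⊢ p1
    [Ax] p1 ⊢ p1
  [Ax] p0 ⊢ p0

Result: YES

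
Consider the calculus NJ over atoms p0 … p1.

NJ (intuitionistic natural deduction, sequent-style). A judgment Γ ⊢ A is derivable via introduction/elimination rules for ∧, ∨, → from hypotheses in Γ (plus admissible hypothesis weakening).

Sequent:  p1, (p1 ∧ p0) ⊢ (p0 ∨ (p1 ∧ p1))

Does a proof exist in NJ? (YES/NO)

Derivation (root first):
[∨I₂] p1, (p1 ∧ p0) ⊢ (p0 ∨ (p1 ∧ p1))
  [∧I] p1, (p1 ∧ p0) ⊢ (p1 ∧ p1)
    [Wk] p1, (p1 ∧ p0) ⊢ p1
      [Ax] p1 ⊢ p1
    [Wk] p1, (p1 ∧ p0) ⊢ p1
      [Ax] p1 ⊢ p1

Result: YES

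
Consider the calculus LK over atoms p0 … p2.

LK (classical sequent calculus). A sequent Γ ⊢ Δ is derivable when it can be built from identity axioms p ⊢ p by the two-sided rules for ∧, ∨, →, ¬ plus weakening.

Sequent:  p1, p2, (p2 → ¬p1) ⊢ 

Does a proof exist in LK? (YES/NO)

Proof tree:
[→L] p1, p2, (p2 → ¬p1) ⊢ 
  [Ax] p2 ⊢ p2
  [¬L] p1, ¬p1 ⊢ 
    [Ax] p1 ⊢ p1

Result: YES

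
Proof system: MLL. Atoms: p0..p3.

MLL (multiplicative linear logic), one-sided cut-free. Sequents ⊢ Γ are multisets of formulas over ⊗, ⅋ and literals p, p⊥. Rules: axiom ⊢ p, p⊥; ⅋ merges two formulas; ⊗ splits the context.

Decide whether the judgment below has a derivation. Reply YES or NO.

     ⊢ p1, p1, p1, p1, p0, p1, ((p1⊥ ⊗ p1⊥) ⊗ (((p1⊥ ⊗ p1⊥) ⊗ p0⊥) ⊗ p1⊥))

Derivation (root first):
[⊗]  ⊢ p1, p1, p1, p1, p0, p1, ((p1⊥ ⊗ p1⊥) ⊗ (((p1⊥ ⊗ p1⊥) ⊗ p0⊥) ⊗ p1⊥))
  [⊗]  ⊢ p1, p1, (p1⊥ ⊗ p1⊥)
    [Ax]  ⊢ p1, p1⊥
    [Ax]  ⊢ p1, p1⊥
  [⊗]  ⊢ p1, p1, p0, p1, (((p1⊥ ⊗ p1⊥) ⊗ p0⊥) ⊗ p1⊥)
    [⊗]  ⊢ p1, p1, p0, ((p1⊥ ⊗ p1⊥) ⊗ p0⊥)
      [⊗]  ⊢ p1, p1, (p1⊥ ⊗ p1⊥)
        [Ax]  ⊢ p1, p1⊥
        [Ax]  ⊢ p1, p1⊥
      [Ax]  ⊢ p0, p0⊥
    [Ax]  ⊢ p1, p1⊥

Result: YES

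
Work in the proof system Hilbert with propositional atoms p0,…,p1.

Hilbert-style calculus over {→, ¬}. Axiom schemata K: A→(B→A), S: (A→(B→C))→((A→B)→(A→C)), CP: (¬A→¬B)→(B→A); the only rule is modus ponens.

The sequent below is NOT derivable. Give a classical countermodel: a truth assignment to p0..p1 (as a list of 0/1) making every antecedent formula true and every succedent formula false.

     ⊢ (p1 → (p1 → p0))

Search for a countermodel by truth-table:
  v=00: Γ:[] Δ:[(p1 → (p1 → p0))=T] refutes=False
  v=01: Γ:[] Δ:[(p1 → (p1 → p0))=F] refutes=True  ← countermodel

Result: [0, 1]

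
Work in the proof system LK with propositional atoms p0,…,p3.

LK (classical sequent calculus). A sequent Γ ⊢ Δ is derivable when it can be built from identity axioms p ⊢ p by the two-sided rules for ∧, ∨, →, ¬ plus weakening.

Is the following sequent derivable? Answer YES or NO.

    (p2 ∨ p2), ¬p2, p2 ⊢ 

Derivation (root first):
[WL] (p2 ∨ p2), ¬p2, p2 ⊢ 
  [¬L] (p2 ∨ p2), ¬p2 ⊢ 
    [∨L] (p2 ∨ p2) ⊢ p2
      [Ax] p2 ⊢ p2
      [Ax] p2 ⊢ p2

Result: YES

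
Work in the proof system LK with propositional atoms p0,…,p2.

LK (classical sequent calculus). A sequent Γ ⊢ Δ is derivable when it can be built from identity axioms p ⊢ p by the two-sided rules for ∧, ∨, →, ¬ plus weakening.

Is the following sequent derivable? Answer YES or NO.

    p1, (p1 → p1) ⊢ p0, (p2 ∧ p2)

Truth-table refutation:
  v=000: Γ:[p1=F, (p1 → p1)=T] Δ:[p0=F, (p2 ∧ p2)=F] refutes=False
  v=001: Γ:[p1=F, (p1 → p1)=T] Δ:[p0=F, (p2 ∧ p2)=T] refutes=False
  v=010: Γ:[p1=T, (p1 → p1)=T] Δ:[p0=F, (p2 ∧ p2)=F] refutes=True  ← countermodel

Result: NO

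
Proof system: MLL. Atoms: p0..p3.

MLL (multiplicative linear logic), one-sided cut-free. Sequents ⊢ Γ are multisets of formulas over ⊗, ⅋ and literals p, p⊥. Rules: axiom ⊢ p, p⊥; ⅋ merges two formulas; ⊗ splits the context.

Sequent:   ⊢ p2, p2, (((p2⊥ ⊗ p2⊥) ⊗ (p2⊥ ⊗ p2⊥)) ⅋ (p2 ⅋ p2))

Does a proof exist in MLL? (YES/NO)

Proof tree:
[⅋]  ⊢ p2, p2, (((p2⊥ ⊗ p2⊥) ⊗ (p2⊥ ⊗ p2⊥)) ⅋ (p2 ⅋ p2))
  [⅋]  ⊢ p2, p2, ((p2⊥ ⊗ p2⊥) ⊗ (p2⊥ ⊗ p2⊥)), (p2 ⅋ p2)
    [⊗]  ⊢ p2, p2, p2, p2, ((p2⊥ ⊗ p2⊥) ⊗ (p2⊥ ⊗ p2⊥))
      [⊗]  ⊢ p2, p2, (p2⊥ ⊗ p2⊥)
        [Ax]  ⊢ p2, p2⊥
        [Ax]  ⊢ p2, p2⊥
      [⊗]  ⊢ p2, p2, (p2⊥ ⊗ p2⊥)
        [Ax]  ⊢ p2, p2⊥
        [Ax]  ⊢ p2, p2⊥

Result: YES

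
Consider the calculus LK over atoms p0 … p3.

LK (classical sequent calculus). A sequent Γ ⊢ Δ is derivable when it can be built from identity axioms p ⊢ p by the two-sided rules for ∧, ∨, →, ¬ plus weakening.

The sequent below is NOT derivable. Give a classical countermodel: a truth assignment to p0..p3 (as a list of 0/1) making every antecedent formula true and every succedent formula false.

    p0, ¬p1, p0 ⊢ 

Truth-table refutation:
  v=0000: Γ:[p0=F, ¬p1=T, p0=F] Δ:[] refutes=False
  v=0001: Γ:[p0=F, ¬p1=T, p0=F] Δ:[] refutes=False
  v=0010: Γ:[p0=F, ¬p1=T, p0=F] Δ:[] refutes=False
  v=0011: Γ:[p0=F, ¬p1=T, p0=F] Δ:[] refutes=False
  v=0100: Γ:[p0=F, ¬p1=F, p0=F] Δ:[] refutes=False
  v=0101: Γ:[p0=F, ¬p1=F, p0=F] Δ:[] refutes=False
  v=0110: Γ:[p0=F, ¬p1=F, p0=F] Δ:[] refutes=False
  v=0111: Γ:[p0=F, ¬p1=F, p0=F] Δ:[] refutes=False
  v=1000: Γ:[p0=T, ¬p1=T, p0=T] Δ:[] refutes=True  ← countermodel

Result: [1, 0, 0, 0]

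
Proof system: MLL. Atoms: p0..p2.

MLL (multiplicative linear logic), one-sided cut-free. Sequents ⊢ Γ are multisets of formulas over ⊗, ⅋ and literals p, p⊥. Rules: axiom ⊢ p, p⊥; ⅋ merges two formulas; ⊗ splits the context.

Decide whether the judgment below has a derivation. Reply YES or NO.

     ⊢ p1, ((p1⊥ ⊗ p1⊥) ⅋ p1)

Derivation (root first):
[⅋]  ⊢ p1, ((p1⊥ ⊗ p1⊥) ⅋ p1)
  [⊗]  ⊢ p1, p1, (p1⊥ ⊗ p1⊥)
    [Ax]  ⊢ p1, p1⊥
    [Ax]  ⊢ p1, p1⊥

Result: YES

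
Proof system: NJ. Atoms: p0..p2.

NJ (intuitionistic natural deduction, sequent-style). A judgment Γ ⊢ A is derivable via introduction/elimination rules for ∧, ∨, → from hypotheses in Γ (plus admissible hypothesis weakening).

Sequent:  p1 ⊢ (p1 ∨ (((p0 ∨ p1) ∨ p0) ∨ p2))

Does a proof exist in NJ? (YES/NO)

Proof tree:
[∨I₂] p1 ⊢ (p1 ∨ (((p0 ∨ p1) ∨ p0) ∨ p2))
  [∨I₁] p1 ⊢ (((p0 ∨ p1) ∨ p0) ∨ p2)
    [∨I₁] p1 ⊢ ((p0 ∨ p1) ∨ p0)
      [∨I₂] p1 ⊢ (p0 ∨ p1)
        [Ax] p1 ⊢ p1

Result: YES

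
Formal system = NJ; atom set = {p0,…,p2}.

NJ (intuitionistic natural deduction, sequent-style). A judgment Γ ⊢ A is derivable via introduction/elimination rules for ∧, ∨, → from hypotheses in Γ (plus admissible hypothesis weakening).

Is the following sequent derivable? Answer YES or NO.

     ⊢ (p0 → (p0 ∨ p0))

Derivation trace:
[→I]  ⊢ (p0 → (p0 ∨ p0))
  [∨I₁] p0 ⊢ (p0 ∨ p0)
    [Ax] p0 ⊢ p0

Result: YES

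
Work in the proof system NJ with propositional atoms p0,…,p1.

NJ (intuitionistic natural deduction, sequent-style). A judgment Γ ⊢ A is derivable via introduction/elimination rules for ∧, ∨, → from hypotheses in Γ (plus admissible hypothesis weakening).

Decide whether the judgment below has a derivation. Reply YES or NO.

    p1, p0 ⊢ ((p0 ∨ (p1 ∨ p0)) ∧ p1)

Derivation trace:
[∧I] p1, p0 ⊢ ((p0 ∨ (p1 ∨ p0)) ∧ p1)
  [∨I₂] p0 ⊢ (p0 ∨ (p1 ∨ p0))
    [∨I₂] p0 ⊢ (p1 ∨ p0)
      [Ax] p0 ⊢ p0
  [Ax] p1 ⊢ p1

Result: YES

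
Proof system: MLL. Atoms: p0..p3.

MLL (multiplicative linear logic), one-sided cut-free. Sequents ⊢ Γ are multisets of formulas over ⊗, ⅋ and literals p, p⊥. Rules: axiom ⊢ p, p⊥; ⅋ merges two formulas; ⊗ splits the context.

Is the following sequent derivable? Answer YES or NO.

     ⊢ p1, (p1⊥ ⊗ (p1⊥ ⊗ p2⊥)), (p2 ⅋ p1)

Proof tree:
[⅋]  ⊢ p1, (p1⊥ ⊗ (p1⊥ ⊗ p2⊥)), (p2 ⅋ p1)
  [⊗]  ⊢ p1, p1, p2, (p1⊥ ⊗ (p1⊥ ⊗ p2⊥))
    [Ax]  ⊢ p1, p1⊥
    [⊗]  ⊢ p1, p2, (p1⊥ ⊗ p2⊥)
      [Ax]  ⊢ p1, p1⊥
      [Ax]  ⊢ p2, p2⊥

Result: YES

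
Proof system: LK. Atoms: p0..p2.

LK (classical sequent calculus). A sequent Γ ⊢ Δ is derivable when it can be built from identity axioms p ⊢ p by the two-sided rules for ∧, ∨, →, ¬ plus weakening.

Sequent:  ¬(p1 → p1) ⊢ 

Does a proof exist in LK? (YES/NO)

Derivation trace:
[¬L] ¬(p1 → p1) ⊢ 
  [→R]  ⊢ (p1 → p1)
    [Ax] p1 ⊢ p1

Result: YES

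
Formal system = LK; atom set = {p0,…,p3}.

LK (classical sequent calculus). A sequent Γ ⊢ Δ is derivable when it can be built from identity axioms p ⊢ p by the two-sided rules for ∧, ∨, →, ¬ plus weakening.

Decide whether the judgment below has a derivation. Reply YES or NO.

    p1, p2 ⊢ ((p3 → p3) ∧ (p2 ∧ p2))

Proof tree:
[∧R] p1, p2 ⊢ ((p3 → p3) ∧ (p2 ∧ p2))
  [→R]  ⊢ (p3 → p3)
    [Ax] p3 ⊢ p3
  [∧R] p1, p2 ⊢ (p2 ∧ p2)
    [WL] p2, p1 ⊢ p2
      [Ax] p2 ⊢ p2
    [WL] p2, p1 ⊢ p2
      [Ax] p2 ⊢ p2

Result: YES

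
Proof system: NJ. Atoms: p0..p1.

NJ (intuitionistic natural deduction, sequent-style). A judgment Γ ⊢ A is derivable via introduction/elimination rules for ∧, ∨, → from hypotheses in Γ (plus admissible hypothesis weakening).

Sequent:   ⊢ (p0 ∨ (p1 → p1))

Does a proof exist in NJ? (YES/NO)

Derivation trace:
[∨I₂]  ⊢ (p0 ∨ (p1 → p1))
  [→I]  ⊢ (p1 → p1)
    [Ax] p1 ⊢ p1

Result: YES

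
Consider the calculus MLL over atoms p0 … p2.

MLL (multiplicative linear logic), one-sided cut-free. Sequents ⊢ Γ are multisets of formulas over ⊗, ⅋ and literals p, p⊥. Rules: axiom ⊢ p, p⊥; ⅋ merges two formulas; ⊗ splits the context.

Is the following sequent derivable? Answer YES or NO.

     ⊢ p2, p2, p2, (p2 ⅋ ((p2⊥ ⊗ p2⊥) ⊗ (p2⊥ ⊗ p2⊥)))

Derivation (root first):
[⅋]  ⊢ p2, p2, p2, (p2 ⅋ ((p2⊥ ⊗ p2⊥) ⊗ (p2⊥ ⊗ p2⊥)))
  [⊗]  ⊢ p2, p2, p2, p2, ((p2⊥ ⊗ p2⊥) ⊗ (p2⊥ ⊗ p2⊥))
    [⊗]  ⊢ p2, p2, (p2⊥ ⊗ p2⊥)
      [Ax]  ⊢ p2, p2⊥
      [Ax]  ⊢ p2, p2⊥
    [⊗]  ⊢ p2, p2, (p2⊥ ⊗ p2⊥)
      [Ax]  ⊢ p2, p2⊥
      [Ax]  ⊢ p2, p2⊥

Result: YES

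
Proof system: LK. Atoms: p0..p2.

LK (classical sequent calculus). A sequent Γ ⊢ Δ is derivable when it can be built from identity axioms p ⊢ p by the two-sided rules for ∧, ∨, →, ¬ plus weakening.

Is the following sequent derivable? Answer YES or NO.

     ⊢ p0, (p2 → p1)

Truth-table refutation:
  v=000: Γ:[] Δ:[p0=F, (p2 → p1)=T] refutes=False
  v=001: Γ:[] Δ:[p0=F, (p2 → p1)=F] refutes=True  ← countermodel

Result: NO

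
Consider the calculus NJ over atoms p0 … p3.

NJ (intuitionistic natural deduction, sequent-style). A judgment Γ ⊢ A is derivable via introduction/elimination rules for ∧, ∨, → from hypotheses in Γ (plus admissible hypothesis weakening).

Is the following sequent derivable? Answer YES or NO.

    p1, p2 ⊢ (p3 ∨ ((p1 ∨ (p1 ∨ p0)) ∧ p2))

Proof tree:
[∨I₂] p1, p2 ⊢ (p3 ∨ ((p1 ∨ (p1 ∨ p0)) ∧ p2))
  [∧I] p1, p2 ⊢ ((p1 ∨ (p1 ∨ p0)) ∧ p2)
    [∨I₂] p1 ⊢ (p1 ∨ (p1 ∨ p0))
      [∨I₁] p1 ⊢ (p1 ∨ p0)
        [Ax] p1 ⊢ p1
    [Ax] p2 ⊢ p2

Result: YES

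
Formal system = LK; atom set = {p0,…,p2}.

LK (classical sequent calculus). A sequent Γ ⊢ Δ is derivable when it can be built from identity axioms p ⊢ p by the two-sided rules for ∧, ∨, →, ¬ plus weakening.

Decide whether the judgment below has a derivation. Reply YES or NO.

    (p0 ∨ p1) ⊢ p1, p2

Truth-table refutation:
  v=000: Γ:[(p0 ∨ p1)=F] Δ:[p1=F, p2=F] refutes=False
  v=001: Γ:[(p0 ∨ p1)=F] Δ:[p1=F, p2=T] refutes=False
  v=010: Γ:[(p0 ∨ p1)=T] Δ:[p1=T, p2=F] refutes=False
  v=011: Γ:[(p0 ∨ p1)=T] Δ:[p1=T, p2=T] refutes=False
  v=100: Γ:[(p0 ∨ p1)=T] Δ:[p1=F, p2=F] refutes=True  ← countermodel

Result: NO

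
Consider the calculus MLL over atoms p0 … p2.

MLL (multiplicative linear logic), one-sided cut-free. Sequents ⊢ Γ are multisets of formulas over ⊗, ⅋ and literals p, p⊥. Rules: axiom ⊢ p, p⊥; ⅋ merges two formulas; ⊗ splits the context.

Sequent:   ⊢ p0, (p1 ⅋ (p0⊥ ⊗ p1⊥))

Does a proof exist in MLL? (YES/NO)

Derivation trace:
[⅋]  ⊢ p0, (p1 ⅋ (p0⊥ ⊗ p1⊥))
  [⊗]  ⊢ p0, p1, (p0⊥ ⊗ p1⊥)
    [Ax]  ⊢ p0, p0⊥
    [Ax]  ⊢ p1, p1⊥

Result: YES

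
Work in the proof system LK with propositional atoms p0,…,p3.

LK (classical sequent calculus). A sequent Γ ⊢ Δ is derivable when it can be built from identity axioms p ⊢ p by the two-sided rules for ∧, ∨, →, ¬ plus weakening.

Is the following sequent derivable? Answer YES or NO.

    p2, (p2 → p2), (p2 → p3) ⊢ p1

Enumerate valuations to refute Γ ⊢ Δ:
  v=0000: Γ:[p2=F, (p2 → p2)=T, (p2 → p3)=T] Δ:[p1=F] refutes=False
  v=0001: Γ:[p2=F, (p2 → p2)=T, (p2 → p3)=T] Δ:[p1=F] refutes=False
  v=0010: Γ:[p2=T, (p2 → p2)=T, (p2 → p3)=F] Δ:[p1=F] refutes=False
  v=0011: Γ:[p2=T, (p2 → p2)=T, (p2 → p3)=T] Δ:[p1=F] refutes=True  ← countermodel

Result: NO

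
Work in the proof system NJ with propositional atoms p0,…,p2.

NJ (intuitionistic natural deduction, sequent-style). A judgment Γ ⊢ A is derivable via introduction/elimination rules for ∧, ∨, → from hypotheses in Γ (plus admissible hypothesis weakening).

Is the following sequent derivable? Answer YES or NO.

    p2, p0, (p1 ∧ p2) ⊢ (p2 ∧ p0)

Derivation trace:
[Wk] p2, p0, (p1 ∧ p2) ⊢ (p2 ∧ p0)
  [∧I] p2, p0 ⊢ (p2 ∧ p0)
    [Ax] p2 ⊢ p2
    [Ax] p0 ⊢ p0

Result: YES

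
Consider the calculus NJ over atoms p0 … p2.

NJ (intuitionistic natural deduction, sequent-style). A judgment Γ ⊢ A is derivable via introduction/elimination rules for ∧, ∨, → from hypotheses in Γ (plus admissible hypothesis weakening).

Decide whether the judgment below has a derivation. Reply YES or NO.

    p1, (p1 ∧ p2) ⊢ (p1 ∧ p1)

Derivation (root first):
[∧I] p1, (p1 ∧ p2) ⊢ (p1 ∧ p1)
  [Ax] p1 ⊢ p1
  [Wk] p1, (p1 ∧ p2) ⊢ p1
    [Ax] p1 ⊢ p1

Result: YES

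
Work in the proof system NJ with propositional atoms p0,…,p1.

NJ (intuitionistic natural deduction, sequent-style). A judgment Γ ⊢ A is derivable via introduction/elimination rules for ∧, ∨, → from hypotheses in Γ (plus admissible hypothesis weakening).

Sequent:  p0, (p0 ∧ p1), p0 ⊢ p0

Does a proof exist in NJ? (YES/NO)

Derivation (root first):
[Wk] p0, (p0 ∧ p1), p0 ⊢ p0
  [Wk] p0, (p0 ∧ p1) ⊢ p0
    [Ax] p0 ⊢ p0

Result: YES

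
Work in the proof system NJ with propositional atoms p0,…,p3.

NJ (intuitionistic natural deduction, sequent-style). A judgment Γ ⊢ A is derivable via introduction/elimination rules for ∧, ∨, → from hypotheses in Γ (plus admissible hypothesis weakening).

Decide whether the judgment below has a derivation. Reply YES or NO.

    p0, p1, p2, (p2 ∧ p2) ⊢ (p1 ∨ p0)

Derivation (root first):
[∨I₂] p0, p1, p2, (p2 ∧ p2) ⊢ (p1 ∨ p0)
  [Wk] p0, p1, p2, (p2 ∧ p2) ⊢ p0
    [Wk] p0, p1, p2 ⊢ p0
      [Wk] p0, p1 ⊢ p0
        [Ax] p0 ⊢ p0

Result: YES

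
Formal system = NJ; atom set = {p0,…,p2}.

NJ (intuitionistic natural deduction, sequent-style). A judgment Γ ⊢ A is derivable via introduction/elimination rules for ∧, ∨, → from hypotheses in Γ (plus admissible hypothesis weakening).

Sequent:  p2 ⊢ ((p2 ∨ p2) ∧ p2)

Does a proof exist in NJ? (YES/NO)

Derivation trace:
[∧I] p2 ⊢ ((p2 ∨ p2) ∧ p2)
  [∨I₁] p2 ⊢ (p2 ∨ p2)
    [Ax] p2 ⊢ p2
  [Ax] p2 ⊢ p2

Result: YES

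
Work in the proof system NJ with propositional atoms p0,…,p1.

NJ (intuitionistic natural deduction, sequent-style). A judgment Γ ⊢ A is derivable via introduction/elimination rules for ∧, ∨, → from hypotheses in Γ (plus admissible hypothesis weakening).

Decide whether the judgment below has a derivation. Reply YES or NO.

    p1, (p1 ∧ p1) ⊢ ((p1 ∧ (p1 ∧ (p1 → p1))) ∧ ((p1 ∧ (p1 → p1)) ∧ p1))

Derivation (root first):
[∧I] p1, (p1 ∧ p1) ⊢ ((p1 ∧ (p1 ∧ (p1 → p1))) ∧ ((p1 ∧ (p1 → p1)) ∧ p1))
  [∧I] p1, (p1 ∧ p1) ⊢ (p1 ∧ (p1 ∧ (p1 → p1)))
    [Wk] p1, (p1 ∧ p1) ⊢ p1
      [Ax] p1 ⊢ p1
    [∧I] p1, (p1 ∧ p1) ⊢ (p1 ∧ (p1 → p1))
      [Wk] p1, (p1 ∧ p1) ⊢ p1
        [Ax] p1 ⊢ p1
      [→I]  ⊢ (p1 → p1)
        [Ax] p1 ⊢ p1
  [∧I] p1, (p1 ∧ p1) ⊢ ((p1 ∧ (p1 → p1)) ∧ p1)
    [∧I] p1, (p1 ∧ p1) ⊢ (p1 ∧ (p1 → p1))
      [Wk] p1, (p1 ∧ p1) ⊢ p1
        [Ax] p1 ⊢ p1
      [→I]  ⊢ (p1 → p1)
        [Ax] p1 ⊢ p1
    [Wk] p1, p1 ⊢ p1
      [Ax] p1 ⊢ p1

Result: YES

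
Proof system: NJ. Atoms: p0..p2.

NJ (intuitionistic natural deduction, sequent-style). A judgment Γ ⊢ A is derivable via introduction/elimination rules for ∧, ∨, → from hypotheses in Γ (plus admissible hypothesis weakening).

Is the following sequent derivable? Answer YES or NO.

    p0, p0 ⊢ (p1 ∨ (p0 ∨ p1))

Proof tree:
[∨I₂] p0, p0 ⊢ (p1 ∨ (p0 ∨ p1))
  [∨I₁] p0, p0 ⊢ (p0 ∨ p1)
    [Wk] p0, p0 ⊢ p0
      [Ax] p0 ⊢ p0

Result: YES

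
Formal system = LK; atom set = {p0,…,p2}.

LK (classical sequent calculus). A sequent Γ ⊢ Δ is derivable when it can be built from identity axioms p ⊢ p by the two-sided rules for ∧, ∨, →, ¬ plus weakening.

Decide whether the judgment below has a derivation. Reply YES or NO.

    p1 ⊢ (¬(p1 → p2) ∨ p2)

Derivation trace:
[∨R] p1 ⊢ (¬(p1 → p2) ∨ p2)
  [¬R] p1 ⊢ p2, ¬(p1 → p2)
    [→L] p1, (p1 → p2) ⊢ p2
      [Ax] p1 ⊢ p1
      [Ax] p2 ⊢ p2

Result: YES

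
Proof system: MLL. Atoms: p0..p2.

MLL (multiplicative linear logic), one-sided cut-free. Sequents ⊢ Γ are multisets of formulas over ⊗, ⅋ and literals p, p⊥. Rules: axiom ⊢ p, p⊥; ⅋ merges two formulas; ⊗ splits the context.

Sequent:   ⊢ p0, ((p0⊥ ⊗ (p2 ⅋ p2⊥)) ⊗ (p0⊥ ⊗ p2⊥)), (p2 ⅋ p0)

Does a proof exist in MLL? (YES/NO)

Proof tree:
[⅋]  ⊢ p0, ((p0⊥ ⊗ (p2 ⅋ p2⊥)) ⊗ (p0⊥ ⊗ p2⊥)), (p2 ⅋ p0)
  [⊗]  ⊢ p0, p0, p2, ((p0⊥ ⊗ (p2 ⅋ p2⊥)) ⊗ (p0⊥ ⊗ p2⊥))
    [⊗]  ⊢ p0, (p0⊥ ⊗ (p2 ⅋ p2⊥))
      [Ax]  ⊢ p0, p0⊥
      [⅋]  ⊢ (p2 ⅋ p2⊥)
        [Ax]  ⊢ p2, p2⊥
    [⊗]  ⊢ p0, p2, (p0⊥ ⊗ p2⊥)
      [Ax]  ⊢ p0, p0⊥
      [Ax]  ⊢ p2, p2⊥

Result: YES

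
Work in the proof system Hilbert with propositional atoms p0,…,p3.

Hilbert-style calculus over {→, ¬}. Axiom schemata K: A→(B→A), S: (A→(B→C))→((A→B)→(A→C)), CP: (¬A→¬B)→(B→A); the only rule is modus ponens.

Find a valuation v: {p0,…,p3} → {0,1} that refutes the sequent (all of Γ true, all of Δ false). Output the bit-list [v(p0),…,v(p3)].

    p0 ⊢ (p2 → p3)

Enumerate valuations to refute Γ ⊢ Δ:
  v=0000: Γ:[p0=F] Δ:[(p2 → p3)=T] refutes=False
  v=0001: Γ:[p0=F] Δ:[(p2 → p3)=T] refutes=False
  v=0010: Γ:[p0=F] Δ:[(p2 → p3)=F] refutes=False
  v=0011: Γ:[p0=F] Δ:[(p2 → p3)=T] refutes=False
  v=0100: Γ:[p0=F] Δ:[(p2 → p3)=T] refutes=False
  v=0101: Γ:[p0=F] Δ:[(p2 → p3)=T] refutes=False
  v=0110: Γ:[p0=F] Δ:[(p2 → p3)=F] refutes=False
  v=0111: Γ:[p0=F] Δ:[(p2 → p3)=T] refutes=False
  v=1000: Γ:[p0=T] Δ:[(p2 → p3)=T] refutes=False
  v=1001: Γ:[p0=T] Δ:[(p2 → p3)=T] refutes=False
  v=1010: Γ:[p0=T] Δ:[(p2 → p3)=F] refutes=True  ← countermodel

Result: [1, 0, 1, 0]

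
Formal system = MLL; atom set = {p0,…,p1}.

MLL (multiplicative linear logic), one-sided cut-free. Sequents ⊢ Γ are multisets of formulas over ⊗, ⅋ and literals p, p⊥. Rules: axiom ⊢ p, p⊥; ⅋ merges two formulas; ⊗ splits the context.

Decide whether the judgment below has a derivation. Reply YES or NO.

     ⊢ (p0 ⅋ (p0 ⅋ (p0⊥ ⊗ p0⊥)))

Derivation (root first):
[⅋]  ⊢ (p0 ⅋ (p0 ⅋ (p0⊥ ⊗ p0⊥)))
  [⅋]  ⊢ p0, (p0 ⅋ (p0⊥ ⊗ p0⊥))
    [⊗]  ⊢ p0, p0, (p0⊥ ⊗ p0⊥)
      [Ax]  ⊢ p0, p0⊥
      [Ax]  ⊢ p0, p0⊥

Result: YES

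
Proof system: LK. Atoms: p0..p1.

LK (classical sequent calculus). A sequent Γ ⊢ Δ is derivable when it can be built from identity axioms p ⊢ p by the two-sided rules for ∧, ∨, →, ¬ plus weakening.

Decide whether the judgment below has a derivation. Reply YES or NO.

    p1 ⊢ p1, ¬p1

Derivation (root first):
[WL] p1 ⊢ p1, ¬p1
  [¬R]  ⊢ p1, ¬p1
    [Ax] p1 ⊢ p1

Result: YES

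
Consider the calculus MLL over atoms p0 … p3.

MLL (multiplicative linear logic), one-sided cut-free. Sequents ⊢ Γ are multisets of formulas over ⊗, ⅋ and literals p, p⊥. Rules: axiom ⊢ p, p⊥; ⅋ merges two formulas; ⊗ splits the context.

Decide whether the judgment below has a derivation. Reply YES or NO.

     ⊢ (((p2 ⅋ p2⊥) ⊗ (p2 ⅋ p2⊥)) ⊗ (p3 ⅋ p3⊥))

Proof tree:
[⊗]  ⊢ (((p2 ⅋ p2⊥) ⊗ (p2 ⅋ p2⊥)) ⊗ (p3 ⅋ p3⊥))
  [⊗]  ⊢ ((p2 ⅋ p2⊥) ⊗ (p2 ⅋ p2⊥))
    [⅋]  ⊢ (p2 ⅋ p2⊥)
      [Ax]  ⊢ p2, p2⊥
    [⅋]  ⊢ (p2 ⅋ p2⊥)
      [Ax]  ⊢ p2, p2⊥
  [⅋]  ⊢ (p3 ⅋ p3⊥)
    [Ax]  ⊢ p3, p3⊥

Result: YES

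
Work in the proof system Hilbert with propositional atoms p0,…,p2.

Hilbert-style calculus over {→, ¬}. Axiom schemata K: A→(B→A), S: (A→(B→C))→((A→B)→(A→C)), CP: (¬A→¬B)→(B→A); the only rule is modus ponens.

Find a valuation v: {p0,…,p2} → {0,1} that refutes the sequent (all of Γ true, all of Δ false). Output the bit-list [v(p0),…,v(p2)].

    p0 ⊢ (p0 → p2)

Search for a countermodel by truth-table:
  v=000: Γ:[p0=F] Δ:[(p0 → p2)=T] refutes=False
  v=001: Γ:[p0=F] Δ:[(p0 → p2)=T] refutes=False
  v=010: Γ:[p0=F] Δ:[(p0 → p2)=T] refutes=False
  v=011: Γ:[p0=F] Δ:[(p0 → p2)=T] refutes=False
  v=100: Γ:[p0=T] Δ:[(p0 → p2)=F] refutes=True  ← countermodel

Result: [1, 0, 0]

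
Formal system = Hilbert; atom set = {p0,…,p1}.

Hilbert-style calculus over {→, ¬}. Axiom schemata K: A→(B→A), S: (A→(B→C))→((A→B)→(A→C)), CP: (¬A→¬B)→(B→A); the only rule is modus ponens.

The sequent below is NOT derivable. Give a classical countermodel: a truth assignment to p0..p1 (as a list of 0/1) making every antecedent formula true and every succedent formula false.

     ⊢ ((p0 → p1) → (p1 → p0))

Truth-table refutation:
  v=00: Γ:[] Δ:[((p0 → p1) → (p1 → p0))=T] refutes=False
  v=01: Γ:[] Δ:[((p0 → p1) → (p1 → p0))=F] refutes=True  ← countermodel

Result: [0, 1]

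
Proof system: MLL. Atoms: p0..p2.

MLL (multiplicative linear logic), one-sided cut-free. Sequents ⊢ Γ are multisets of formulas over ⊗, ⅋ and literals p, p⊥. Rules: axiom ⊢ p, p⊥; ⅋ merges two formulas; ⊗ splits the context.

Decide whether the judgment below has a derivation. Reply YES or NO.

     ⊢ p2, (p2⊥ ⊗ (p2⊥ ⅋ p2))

Derivation trace:
[⊗]  ⊢ p2, (p2⊥ ⊗ (p2⊥ ⅋ p2))
  [Ax]  ⊢ p2, p2⊥
  [⅋]  ⊢ (p2⊥ ⅋ p2)
    [Ax]  ⊢ p2, p2⊥

Result: YES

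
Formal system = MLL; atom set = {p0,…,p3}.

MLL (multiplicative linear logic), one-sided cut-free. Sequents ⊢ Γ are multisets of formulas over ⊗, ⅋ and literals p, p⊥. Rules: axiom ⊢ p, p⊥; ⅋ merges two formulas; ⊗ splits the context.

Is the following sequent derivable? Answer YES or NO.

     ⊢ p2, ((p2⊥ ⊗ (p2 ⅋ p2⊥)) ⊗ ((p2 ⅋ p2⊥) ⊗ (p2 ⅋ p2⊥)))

Derivation (root first):
[⊗]  ⊢ p2, ((p2⊥ ⊗ (p2 ⅋ p2⊥)) ⊗ ((p2 ⅋ p2⊥) ⊗ (p2 ⅋ p2⊥)))
  [⊗]  ⊢ p2, (p2⊥ ⊗ (p2 ⅋ p2⊥))
    [Ax]  ⊢ p2, p2⊥
    [⅋]  ⊢ (p2 ⅋ p2⊥)
      [Ax]  ⊢ p2, p2⊥
  [⊗]  ⊢ ((p2 ⅋ p2⊥) ⊗ (p2 ⅋ p2⊥))
    [⅋]  ⊢ (p2 ⅋ p2⊥)
      [Ax]  ⊢ p2, p2⊥
    [⅋]  ⊢ (p2 ⅋ p2⊥)
      [Ax]  ⊢ p2, p2⊥

Result: YES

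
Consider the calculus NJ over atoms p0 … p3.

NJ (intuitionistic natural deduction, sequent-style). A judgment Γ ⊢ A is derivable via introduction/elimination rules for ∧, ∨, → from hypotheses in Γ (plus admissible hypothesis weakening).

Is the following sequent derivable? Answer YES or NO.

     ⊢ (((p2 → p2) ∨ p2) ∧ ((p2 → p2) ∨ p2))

Derivation (root first):
[∧I]  ⊢ (((p2 → p2) ∨ p2) ∧ ((p2 → p2) ∨ p2))
  [∨I₁]  ⊢ ((p2 → p2) ∨ p2)
    [→I]  ⊢ (p2 → p2)
      [Ax] p2 ⊢ p2
  [∨I₁]  ⊢ ((p2 → p2) ∨ p2)
    [→I]  ⊢ (p2 → p2)
      [Ax] p2 ⊢ p2

Result: YES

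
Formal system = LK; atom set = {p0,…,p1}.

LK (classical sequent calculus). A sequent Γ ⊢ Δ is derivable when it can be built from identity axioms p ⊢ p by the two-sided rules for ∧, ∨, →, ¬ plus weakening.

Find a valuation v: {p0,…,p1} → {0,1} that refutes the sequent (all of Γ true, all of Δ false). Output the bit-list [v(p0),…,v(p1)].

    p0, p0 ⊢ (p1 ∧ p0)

Search for a countermodel by truth-table:
  v=00: Γ:[p0=F, p0=F] Δ:[(p1 ∧ p0)=F] refutes=False
  v=01: Γ:[p0=F, p0=F] Δ:[(p1 ∧ p0)=F] refutes=False
  v=10: Γ:[p0=T, p0=T] Δ:[(p1 ∧ p0)=F] refutes=True  ← countermodel

Result: [1, 0]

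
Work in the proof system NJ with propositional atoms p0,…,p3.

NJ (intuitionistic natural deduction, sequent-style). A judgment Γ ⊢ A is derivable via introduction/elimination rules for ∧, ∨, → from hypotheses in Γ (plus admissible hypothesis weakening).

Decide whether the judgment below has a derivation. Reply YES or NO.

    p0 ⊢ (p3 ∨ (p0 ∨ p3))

Derivation trace:
[∨I₂] p0 ⊢ (p3 ∨ (p0 ∨ p3))
  [∨I₁] p0 ⊢ (p0 ∨ p3)
    [Ax] p0 ⊢ p0

Result: YES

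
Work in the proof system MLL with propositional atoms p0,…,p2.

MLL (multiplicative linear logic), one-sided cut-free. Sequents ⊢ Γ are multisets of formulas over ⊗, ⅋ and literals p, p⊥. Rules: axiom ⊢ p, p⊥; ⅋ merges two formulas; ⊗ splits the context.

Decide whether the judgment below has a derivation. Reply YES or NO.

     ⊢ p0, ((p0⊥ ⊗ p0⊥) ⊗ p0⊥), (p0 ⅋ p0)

Derivation (root first):
[⅋]  ⊢ p0, ((p0⊥ ⊗ p0⊥) ⊗ p0⊥), (p0 ⅋ p0)
  [⊗]  ⊢ p0, p0, p0, ((p0⊥ ⊗ p0⊥) ⊗ p0⊥)
    [⊗]  ⊢ p0, p0, (p0⊥ ⊗ p0⊥)
      [Ax]  ⊢ p0, p0⊥
      [Ax]  ⊢ p0, p0⊥
    [Ax]  ⊢ p0, p0⊥

Result: YES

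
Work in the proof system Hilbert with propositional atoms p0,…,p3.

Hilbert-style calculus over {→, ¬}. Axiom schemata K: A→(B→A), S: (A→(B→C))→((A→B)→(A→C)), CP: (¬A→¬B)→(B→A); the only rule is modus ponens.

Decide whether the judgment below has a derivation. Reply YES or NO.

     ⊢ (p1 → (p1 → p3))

Truth-table refutation:
  v=0000: Γ:[] Δ:[(p1 → (p1 → p3))=T] refutes=False
  v=0001: Γ:[] Δ:[(p1 → (p1 → p3))=T] refutes=False
  v=0010: Γ:[] Δ:[(p1 → (p1 → p3))=T] refutes=False
  v=0011: Γ:[] Δ:[(p1 → (p1 → p3))=T] refutes=False
  v=0100: Γ:[] Δ:[(p1 → (p1 → p3))=F] refutes=True  ← countermodel

Result: NO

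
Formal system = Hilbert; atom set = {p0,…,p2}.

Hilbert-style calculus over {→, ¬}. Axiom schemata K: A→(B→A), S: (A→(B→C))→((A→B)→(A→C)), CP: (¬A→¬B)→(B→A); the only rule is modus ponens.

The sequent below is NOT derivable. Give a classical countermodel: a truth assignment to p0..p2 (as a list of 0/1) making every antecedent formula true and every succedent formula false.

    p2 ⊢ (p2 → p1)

Search for a countermodel by truth-table:
  v=000: Γ:[p2=F] Δ:[(p2 → p1)=T] refutes=False
  v=001: Γ:[p2=T] Δ:[(p2 → p1)=F] refutes=True  ← countermodel

Result: [0, 0, 1]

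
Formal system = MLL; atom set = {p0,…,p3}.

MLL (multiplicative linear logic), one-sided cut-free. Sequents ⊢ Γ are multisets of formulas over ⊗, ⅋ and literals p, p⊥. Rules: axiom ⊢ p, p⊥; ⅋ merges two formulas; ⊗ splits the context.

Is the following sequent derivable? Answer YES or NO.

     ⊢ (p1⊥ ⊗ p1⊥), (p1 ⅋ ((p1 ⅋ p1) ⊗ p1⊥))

Derivation trace:
[⅋]  ⊢ (p1⊥ ⊗ p1⊥), (p1 ⅋ ((p1 ⅋ p1) ⊗ p1⊥))
  [⊗]  ⊢ (p1⊥ ⊗ p1⊥), p1, ((p1 ⅋ p1) ⊗ p1⊥)
    [⅋]  ⊢ (p1⊥ ⊗ p1⊥), (p1 ⅋ p1)
      [⊗]  ⊢ p1, p1, (p1⊥ ⊗ p1⊥)
        [Ax]  ⊢ p1, p1⊥
        [Ax]  ⊢ p1, p1⊥
    [Ax]  ⊢ p1, p1⊥

Result: YES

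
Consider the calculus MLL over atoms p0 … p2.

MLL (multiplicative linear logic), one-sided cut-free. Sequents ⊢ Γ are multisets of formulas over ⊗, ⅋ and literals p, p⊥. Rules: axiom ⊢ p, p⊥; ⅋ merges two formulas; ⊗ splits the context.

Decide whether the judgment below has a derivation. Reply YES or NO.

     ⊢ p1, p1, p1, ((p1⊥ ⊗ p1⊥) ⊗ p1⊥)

Proof tree:
[⊗]  ⊢ p1, p1, p1, ((p1⊥ ⊗ p1⊥) ⊗ p1⊥)
  [⊗]  ⊢ p1, p1, (p1⊥ ⊗ p1⊥)
    [Ax]  ⊢ p1, p1⊥
    [Ax]  ⊢ p1, p1⊥
  [Ax]  ⊢ p1, p1⊥

Result: YES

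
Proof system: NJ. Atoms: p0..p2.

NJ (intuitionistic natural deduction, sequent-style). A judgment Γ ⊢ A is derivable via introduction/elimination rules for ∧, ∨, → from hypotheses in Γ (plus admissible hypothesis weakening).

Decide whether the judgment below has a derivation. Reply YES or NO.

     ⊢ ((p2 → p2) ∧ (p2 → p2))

Derivation trace:
[∧I]  ⊢ ((p2 → p2) ∧ (p2 → p2))
  [→I]  ⊢ (p2 → p2)
    [Ax] p2 ⊢ p2
  [→I]  ⊢ (p2 → p2)
    [Ax] p2 ⊢ p2

Result: YES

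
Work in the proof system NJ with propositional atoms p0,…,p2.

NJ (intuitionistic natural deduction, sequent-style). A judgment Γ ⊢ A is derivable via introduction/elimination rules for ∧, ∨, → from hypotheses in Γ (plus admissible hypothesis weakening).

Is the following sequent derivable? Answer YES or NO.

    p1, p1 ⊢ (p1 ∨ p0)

Derivation (root first):
[Wk] p1, p1 ⊢ (p1 ∨ p0)
  [∨I₁] p1 ⊢ (p1 ∨ p0)
    [Ax] p1 ⊢ p1

Result: YES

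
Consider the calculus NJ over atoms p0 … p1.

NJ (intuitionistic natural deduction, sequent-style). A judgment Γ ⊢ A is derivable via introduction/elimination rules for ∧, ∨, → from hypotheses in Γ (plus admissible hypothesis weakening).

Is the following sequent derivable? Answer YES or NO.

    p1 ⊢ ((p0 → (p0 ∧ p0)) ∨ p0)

Derivation (root first):
[∨I₁] p1 ⊢ ((p0 → (p0 ∧ p0)) ∨ p0)
  [→I] p1 ⊢ (p0 → (p0 ∧ p0))
    [∧I] p1, p0 ⊢ (p0 ∧ p0)
      [Ax] p0 ⊢ p0
      [Wk] p0, p1 ⊢ p0
        [Ax] p0 ⊢ p0

Result: YES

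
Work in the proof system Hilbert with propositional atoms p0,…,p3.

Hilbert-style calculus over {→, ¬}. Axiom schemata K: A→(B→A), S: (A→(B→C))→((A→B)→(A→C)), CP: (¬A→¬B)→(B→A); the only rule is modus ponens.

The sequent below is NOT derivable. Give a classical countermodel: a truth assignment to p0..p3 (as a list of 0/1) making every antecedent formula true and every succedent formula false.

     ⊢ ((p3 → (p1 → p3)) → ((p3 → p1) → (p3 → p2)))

Truth-table refutation:
  v=0000: Γ:[] Δ:[((p3 → (p1 → p3)) → ((p3 → p1) → (p3 → p2)))=T] refutes=False
  v=0001: Γ:[] Δ:[((p3 → (p1 → p3)) → ((p3 → p1) → (p3 → p2)))=T] refutes=False
  v=0010: Γ:[] Δ:[((p3 → (p1 → p3)) → ((p3 → p1) → (p3 → p2)))=T] refutes=False
  v=0011: Γ:[] Δ:[((p3 → (p1 → p3)) → ((p3 → p1) → (p3 → p2)))=T] refutes=False
  v=0100: Γ:[] Δ:[((p3 → (p1 → p3)) → ((p3 → p1) → (p3 → p2)))=T] refutes=False
  v=0101: Γ:[] Δ:[((p3 → (p1 → p3)) → ((p3 → p1) → (p3 → p2)))=F] refutes=True  ← countermodel

Result: [0, 1, 0, 1]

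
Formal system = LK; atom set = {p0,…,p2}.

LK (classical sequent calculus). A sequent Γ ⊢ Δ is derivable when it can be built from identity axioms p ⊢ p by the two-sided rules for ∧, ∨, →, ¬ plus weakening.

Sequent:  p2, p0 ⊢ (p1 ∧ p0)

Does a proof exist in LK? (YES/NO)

Enumerate valuations to refute Γ ⊢ Δ:
  v=000: Γ:[p2=F, p0=F] Δ:[(p1 ∧ p0)=F] refutes=False
  v=001: Γ:[p2=T, p0=F] Δ:[(p1 ∧ p0)=F] refutes=False
  v=010: Γ:[p2=F, p0=F] Δ:[(p1 ∧ p0)=F] refutes=False
  v=011: Γ:[p2=T, p0=F] Δ:[(p1 ∧ p0)=F] refutes=False
  v=100: Γ:[p2=F, p0=T] Δ:[(p1 ∧ p0)=F] refutes=False
  v=101: Γ:[p2=T, p0=T] Δ:[(p1 ∧ p0)=F] refutes=True  ← countermodel

Result: NO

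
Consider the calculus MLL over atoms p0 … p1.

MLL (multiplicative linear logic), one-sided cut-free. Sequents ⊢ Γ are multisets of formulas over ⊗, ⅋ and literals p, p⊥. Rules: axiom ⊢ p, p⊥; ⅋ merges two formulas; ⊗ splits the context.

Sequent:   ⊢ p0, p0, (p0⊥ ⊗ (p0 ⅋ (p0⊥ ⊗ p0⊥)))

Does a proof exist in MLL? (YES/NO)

Proof tree:
[⊗]  ⊢ p0, p0, (p0⊥ ⊗ (p0 ⅋ (p0⊥ ⊗ p0⊥)))
  [Ax]  ⊢ p0, p0⊥
  [⅋]  ⊢ p0, (p0 ⅋ (p0⊥ ⊗ p0⊥))
    [⊗]  ⊢ p0, p0, (p0⊥ ⊗ p0⊥)
      [Ax]  ⊢ p0, p0⊥
      [Ax]  ⊢ p0, p0⊥

Result: YES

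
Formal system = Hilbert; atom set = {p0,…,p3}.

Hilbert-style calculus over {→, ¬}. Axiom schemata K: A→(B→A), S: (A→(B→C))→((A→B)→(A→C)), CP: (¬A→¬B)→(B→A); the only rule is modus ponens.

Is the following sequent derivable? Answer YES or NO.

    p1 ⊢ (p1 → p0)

Search for a countermodel by truth-table:
  v=0000: Γ:[p1=F] Δ:[(p1 → p0)=T] refutes=False
  v=0001: Γ:[p1=F] Δ:[(p1 → p0)=T] refutes=False
  v=0010: Γ:[p1=F] Δ:[(p1 → p0)=T] refutes=False
  v=0011: Γ:[p1=F] Δ:[(p1 → p0)=T] refutes=False
  v=0100: Γ:[p1=T] Δ:[(p1 → p0)=F] refutes=True  ← countermodel

Result: NO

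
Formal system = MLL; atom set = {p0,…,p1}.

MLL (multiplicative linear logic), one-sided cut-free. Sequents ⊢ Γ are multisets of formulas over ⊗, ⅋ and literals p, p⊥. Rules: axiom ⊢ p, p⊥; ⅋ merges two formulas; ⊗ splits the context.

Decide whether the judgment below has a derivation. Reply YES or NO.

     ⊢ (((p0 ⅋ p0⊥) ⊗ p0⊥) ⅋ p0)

Proof tree:
[⅋]  ⊢ (((p0 ⅋ p0⊥) ⊗ p0⊥) ⅋ p0)
  [⊗]  ⊢ p0, ((p0 ⅋ p0⊥) ⊗ p0⊥)
    [⅋]  ⊢ (p0 ⅋ p0⊥)
      [Ax]  ⊢ p0, p0⊥
    [Ax]  ⊢ p0, p0⊥

Result: YES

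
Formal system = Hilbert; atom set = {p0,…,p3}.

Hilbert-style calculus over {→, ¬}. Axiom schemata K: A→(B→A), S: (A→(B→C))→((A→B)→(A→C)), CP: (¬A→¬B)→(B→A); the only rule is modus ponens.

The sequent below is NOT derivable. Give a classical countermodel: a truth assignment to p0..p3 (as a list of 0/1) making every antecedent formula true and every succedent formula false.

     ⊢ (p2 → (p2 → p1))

Truth-table refutation:
  v=0000: Γ:[] Δ:[(p2 → (p2 → p1))=T] refutes=False
  v=0001: Γ:[] Δ:[(p2 → (p2 → p1))=T] refutes=False
  v=0010: Γ:[] Δ:[(p2 → (p2 → p1))=F] refutes=True  ← countermodel

Result: [0, 0, 1, 0]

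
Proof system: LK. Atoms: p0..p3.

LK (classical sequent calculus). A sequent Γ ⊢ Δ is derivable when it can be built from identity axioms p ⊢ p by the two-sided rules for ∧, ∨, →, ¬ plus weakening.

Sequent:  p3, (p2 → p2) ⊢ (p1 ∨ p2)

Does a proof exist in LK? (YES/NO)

Search for a countermodel by truth-table:
  v=0000: Γ:[p3=F, (p2 → p2)=T] Δ:[(p1 ∨ p2)=F] refutes=False
  v=0001: Γ:[p3=T, (p2 → p2)=T] Δ:[(p1 ∨ p2)=F] refutes=True  ← countermodel

Result: NO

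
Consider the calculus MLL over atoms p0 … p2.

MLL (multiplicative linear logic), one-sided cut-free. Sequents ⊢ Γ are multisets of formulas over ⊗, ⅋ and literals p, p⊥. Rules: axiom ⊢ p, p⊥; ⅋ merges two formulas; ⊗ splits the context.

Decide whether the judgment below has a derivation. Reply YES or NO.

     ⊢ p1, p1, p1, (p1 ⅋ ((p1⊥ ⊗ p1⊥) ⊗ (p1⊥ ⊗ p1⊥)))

Derivation (root first):
[⅋]  ⊢ p1, p1, p1, (p1 ⅋ ((p1⊥ ⊗ p1⊥) ⊗ (p1⊥ ⊗ p1⊥)))
  [⊗]  ⊢ p1, p1, p1, p1, ((p1⊥ ⊗ p1⊥) ⊗ (p1⊥ ⊗ p1⊥))
    [⊗]  ⊢ p1, p1, (p1⊥ ⊗ p1⊥)
      [Ax]  ⊢ p1, p1⊥
      [Ax]  ⊢ p1, p1⊥
    [⊗]  ⊢ p1, p1, (p1⊥ ⊗ p1⊥)
      [Ax]  ⊢ p1, p1⊥
      [Ax]  ⊢ p1, p1⊥

Result: YES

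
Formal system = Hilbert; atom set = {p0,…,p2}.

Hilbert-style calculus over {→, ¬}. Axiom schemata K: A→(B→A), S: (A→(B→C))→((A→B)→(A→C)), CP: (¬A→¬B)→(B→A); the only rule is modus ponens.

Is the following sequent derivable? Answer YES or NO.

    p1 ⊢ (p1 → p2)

Enumerate valuations to refute Γ ⊢ Δ:
  v=000: Γ:[p1=F] Δ:[(p1 → p2)=T] refutes=False
  v=001: Γ:[p1=F] Δ:[(p1 → p2)=T] refutes=False
  v=010: Γ:[p1=T] Δ:[(p1 → p2)=F] refutes=True  ← countermodel

Result: NO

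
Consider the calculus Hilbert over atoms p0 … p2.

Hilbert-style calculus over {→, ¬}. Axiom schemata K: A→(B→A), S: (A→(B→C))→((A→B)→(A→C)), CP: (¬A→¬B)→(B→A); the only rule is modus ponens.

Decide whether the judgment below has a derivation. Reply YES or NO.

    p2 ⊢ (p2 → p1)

Truth-table refutation:
  v=000: Γ:[p2=F] Δ:[(p2 → p1)=T] refutes=False
  v=001: Γ:[p2=T] Δ:[(p2 → p1)=F] refutes=True  ← countermodel

Result: NO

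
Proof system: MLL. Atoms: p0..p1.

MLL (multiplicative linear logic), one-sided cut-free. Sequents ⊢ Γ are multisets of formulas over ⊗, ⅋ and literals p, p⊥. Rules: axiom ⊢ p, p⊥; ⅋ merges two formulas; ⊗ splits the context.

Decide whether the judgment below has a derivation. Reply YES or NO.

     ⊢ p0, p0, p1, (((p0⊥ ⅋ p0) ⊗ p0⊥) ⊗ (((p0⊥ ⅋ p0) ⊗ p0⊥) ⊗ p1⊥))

Derivation trace:
[⊗]  ⊢ p0, p0, p1, (((p0⊥ ⅋ p0) ⊗ p0⊥) ⊗ (((p0⊥ ⅋ p0) ⊗ p0⊥) ⊗ p1⊥))
  [⊗]  ⊢ p0, ((p0⊥ ⅋ p0) ⊗ p0⊥)
    [⅋]  ⊢ (p0⊥ ⅋ p0)
      [Ax]  ⊢ p0, p0⊥
    [Ax]  ⊢ p0, p0⊥
  [⊗]  ⊢ p0, p1, (((p0⊥ ⅋ p0) ⊗ p0⊥) ⊗ p1⊥)
    [⊗]  ⊢ p0, ((p0⊥ ⅋ p0) ⊗ p0⊥)
      [⅋]  ⊢ (p0⊥ ⅋ p0)
        [Ax]  ⊢ p0, p0⊥
      [Ax]  ⊢ p0, p0⊥
    [Ax]  ⊢ p1, p1⊥

Result: YES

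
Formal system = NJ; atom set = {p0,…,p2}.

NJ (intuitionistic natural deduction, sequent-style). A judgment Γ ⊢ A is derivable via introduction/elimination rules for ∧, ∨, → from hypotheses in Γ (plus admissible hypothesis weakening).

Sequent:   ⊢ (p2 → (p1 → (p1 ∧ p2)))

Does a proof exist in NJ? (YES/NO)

Derivation trace:
[→I]  ⊢ (p2 → (p1 → (p1 ∧ p2)))
  [→I] p2 ⊢ (p1 → (p1 ∧ p2))
    [∧I] p1, p2 ⊢ (p1 ∧ p2)
      [Ax] p1 ⊢ p1
      [Ax] p2 ⊢ p2

Result: YES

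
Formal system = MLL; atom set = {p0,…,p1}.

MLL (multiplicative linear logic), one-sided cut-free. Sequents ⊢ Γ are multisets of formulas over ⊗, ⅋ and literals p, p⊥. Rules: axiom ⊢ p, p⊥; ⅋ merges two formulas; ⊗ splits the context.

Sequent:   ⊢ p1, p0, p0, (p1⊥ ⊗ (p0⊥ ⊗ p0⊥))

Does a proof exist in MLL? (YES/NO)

Derivation trace:
[⊗]  ⊢ p1, p0, p0, (p1⊥ ⊗ (p0⊥ ⊗ p0⊥))
  [Ax]  ⊢ p1, p1⊥
  [⊗]  ⊢ p0, p0, (p0⊥ ⊗ p0⊥)
    [Ax]  ⊢ p0, p0⊥
    [Ax]  ⊢ p0, p0⊥

Result: YES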